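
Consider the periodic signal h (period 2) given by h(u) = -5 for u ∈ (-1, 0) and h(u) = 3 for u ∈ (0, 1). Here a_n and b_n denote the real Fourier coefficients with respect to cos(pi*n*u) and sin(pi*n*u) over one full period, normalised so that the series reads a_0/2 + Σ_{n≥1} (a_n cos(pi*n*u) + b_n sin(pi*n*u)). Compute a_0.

a_0 = ∫_{-1}^{1} h(u) du = -2.

-2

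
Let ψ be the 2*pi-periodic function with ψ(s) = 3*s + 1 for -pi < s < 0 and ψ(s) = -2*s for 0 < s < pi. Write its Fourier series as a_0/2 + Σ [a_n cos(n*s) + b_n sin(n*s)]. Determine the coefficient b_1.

(-2 + pi)/pi

b_1 = 1/pi ∫_{-pi}^{pi} ψ(s) sin(s) ds.
Split the integral at the breakpoints.
Integrating by parts (boundary term plus one more integral), an antiderivative of (3*s + 1) sin(s) is -3*s*cos(s) + 3*sin(s) - cos(s); evaluating from -pi to 0: ∫_{-pi}^{0} (3*s + 1) sin(s) ds = (-1) - (1 - 3*pi) = -2 + 3*pi.
Integrating by parts (boundary term plus one more integral), an antiderivative of (-2*s) sin(s) is 2*s*cos(s) - 2*sin(s); evaluating from 0 to pi: ∫_{0}^{pi} (-2*s) sin(s) ds = (-2*pi) - (0) = -2*pi.
Summing the pieces and multiplying by (1/pi) gives b_1 = (-2 + pi)/pi.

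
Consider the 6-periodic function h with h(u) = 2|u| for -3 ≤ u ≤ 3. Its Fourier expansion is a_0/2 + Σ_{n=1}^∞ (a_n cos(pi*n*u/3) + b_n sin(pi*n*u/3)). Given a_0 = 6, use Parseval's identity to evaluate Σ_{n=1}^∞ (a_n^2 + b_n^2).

6

Parseval: a_0^2/2 + Σ_{n≥1} (a_n^2+b_n^2) = 1/3 ∫_{-3}^{3} h(u)^2 du = 24.
Subtract a_0^2/2 = 18: Σ (a_n^2+b_n^2) = 6.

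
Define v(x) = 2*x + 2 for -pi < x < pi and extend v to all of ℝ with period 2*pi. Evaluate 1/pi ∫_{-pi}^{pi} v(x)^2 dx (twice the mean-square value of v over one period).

8 + 8*pi**2/3

1/pi ∫_{-pi}^{pi} v(x)^2 dx = 1/pi · (8*pi*(3 + pi**2)/3) = 8 + 8*pi**2/3.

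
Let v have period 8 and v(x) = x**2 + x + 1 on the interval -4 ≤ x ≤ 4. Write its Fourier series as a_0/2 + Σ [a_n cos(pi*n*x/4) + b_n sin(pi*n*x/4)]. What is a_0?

38/3

a_0 = 1/4 ∫_{-4}^{4} v(x) dx = 1/4 · (152/3) = 38/3.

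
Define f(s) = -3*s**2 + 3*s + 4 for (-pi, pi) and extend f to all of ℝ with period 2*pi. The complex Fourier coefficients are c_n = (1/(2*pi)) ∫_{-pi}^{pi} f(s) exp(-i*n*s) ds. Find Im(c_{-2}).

-3/2

Since f is real-valued, Im(c_{-2}) = -(1/(2*pi)) ∫_{-pi}^{pi} f(s) sin(-2*s) ds = b_{2}/2.
Integrating by parts twice (tabular method), an antiderivative of (-3*s**2 + 3*s + 4) sin(-2*s) is -3*s**2*cos(2*s)/2 + 3*s*sin(2*s)/2 + 3*s*cos(2*s)/2 - 3*sin(2*s)/4 + 11*cos(2*s)/4; evaluating from -pi to pi: ∫_{-pi}^{pi} (-3*s**2 + 3*s + 4) sin(-2*s) ds = (-3*pi**2/2 + 11/4 + 3*pi/2) - (-3*pi**2/2 - 3*pi/2 + 11/4) = 3*pi.
Hence Im(c_{-2}) = (-1/(2*pi))·(3*pi) = -3/2.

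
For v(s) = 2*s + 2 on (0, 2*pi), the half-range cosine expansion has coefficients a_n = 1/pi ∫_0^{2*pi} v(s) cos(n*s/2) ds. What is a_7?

a_7 = 1/pi ∫_0^{2*pi} (2*s + 2) cos(7*s/2) ds.
Integrating by parts (boundary term plus one more integral), an antiderivative of (2*s + 2) cos(7*s/2) is 4*s*sin(7*s/2)/7 + 4*sin(7*s/2)/7 + 8*cos(7*s/2)/49; evaluating from 0 to 2*pi: ∫_{0}^{2*pi} (2*s + 2) cos(7*s/2) ds = (-8/49) - (8/49) = -16/49.
Hence a_7 = (1/pi)·(-16/49) = -16/(49*pi).

-16/(49*pi)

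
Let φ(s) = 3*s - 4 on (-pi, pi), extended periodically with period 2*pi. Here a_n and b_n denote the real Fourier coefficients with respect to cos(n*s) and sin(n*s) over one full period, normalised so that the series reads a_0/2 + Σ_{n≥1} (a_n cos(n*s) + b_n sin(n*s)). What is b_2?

-3

b_2 = 1/pi ∫_{-pi}^{pi} φ(s) sin(2*s) ds.
Integrating by parts (boundary term plus one more integral), an antiderivative of (3*s - 4) sin(2*s) is -3*s*cos(2*s)/2 + 3*sin(2*s)/4 + 2*cos(2*s); evaluating from -pi to pi: ∫_{-pi}^{pi} (3*s - 4) sin(2*s) ds = (2 - 3*pi/2) - (2 + 3*pi/2) = -3*pi.
Hence b_2 = (1/pi)·(-3*pi) = -3.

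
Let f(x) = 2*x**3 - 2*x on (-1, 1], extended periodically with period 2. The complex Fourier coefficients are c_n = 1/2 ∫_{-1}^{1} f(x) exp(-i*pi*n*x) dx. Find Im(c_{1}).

Since f is real-valued, Im(c_{1}) = -1/2 ∫_{-1}^{1} f(x) sin(pi*x) dx = -b_{1}/2.
f is odd and sin(pi*x) is odd, so the integrand is even: ∫_{-1}^{1} f(x) sin(pi*x) dx = 2∫_0^{1} f(x) sin(pi*x) dx.
Integrating by parts three times (tabular method), an antiderivative of (2*x**3 - 2*x) sin(pi*x) is -2*x**3*cos(pi*x)/pi + 6*x**2*sin(pi*x)/pi**2 + 12*x*cos(pi*x)/pi**3 + 2*x*cos(pi*x)/pi - 2*sin(pi*x)/pi**2 - 12*sin(pi*x)/pi**4; evaluating from 0 to 1: ∫_{0}^{1} (2*x**3 - 2*x) sin(pi*x) dx = (-12/pi**3) - (0) = -12/pi**3.
So ∫_{-1}^{1} f(x) sin(pi*x) dx = -24/pi**3.
Hence Im(c_{1}) = (-1/2)·(-24/pi**3) = 12/pi**3.

12/pi**3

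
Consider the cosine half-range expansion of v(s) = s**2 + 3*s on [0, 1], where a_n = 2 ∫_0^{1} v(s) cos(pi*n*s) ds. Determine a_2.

a_2 = 2 ∫_0^{1} (s**2 + 3*s) cos(2*pi*s) ds.
Integrating by parts twice (tabular method), an antiderivative of (s**2 + 3*s) cos(2*pi*s) is s**2*sin(2*pi*s)/(2*pi) + 3*s*sin(2*pi*s)/(2*pi) + s*cos(2*pi*s)/(2*pi**2) - sin(2*pi*s)/(4*pi**3) + 3*cos(2*pi*s)/(4*pi**2); evaluating from 0 to 1: ∫_{0}^{1} (s**2 + 3*s) cos(2*pi*s) ds = (5/(4*pi**2)) - (3/(4*pi**2)) = 1/(2*pi**2).
Hence a_2 = 2·(1/(2*pi**2)) = pi**(-2).

pi**(-2)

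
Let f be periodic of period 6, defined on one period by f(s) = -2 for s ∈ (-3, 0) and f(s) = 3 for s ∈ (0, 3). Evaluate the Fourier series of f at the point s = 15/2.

s = 15/2 differs from s = 3/2 by 1 full period(s), and the series is 6-periodic.
f is continuous at s = 3/2 with value 3, so the series converges to 3 there.

3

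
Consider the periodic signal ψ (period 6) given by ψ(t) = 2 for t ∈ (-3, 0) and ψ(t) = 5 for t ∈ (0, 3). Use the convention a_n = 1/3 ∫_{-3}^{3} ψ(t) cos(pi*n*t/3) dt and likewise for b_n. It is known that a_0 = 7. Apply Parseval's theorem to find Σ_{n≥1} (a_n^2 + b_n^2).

9/2

Parseval: a_0^2/2 + Σ_{n≥1} (a_n^2+b_n^2) = 1/3 ∫_{-3}^{3} ψ(t)^2 dt = 29.
Subtract a_0^2/2 = 49/2: Σ (a_n^2+b_n^2) = 9/2.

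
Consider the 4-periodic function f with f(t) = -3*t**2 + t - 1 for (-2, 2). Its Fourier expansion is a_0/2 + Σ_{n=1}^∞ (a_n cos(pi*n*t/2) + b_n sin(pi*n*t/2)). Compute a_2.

-12/pi**2

a_2 = 1/2 ∫_{-2}^{2} f(t) cos(pi*t) dt.
Integrating by parts twice (tabular method), an antiderivative of (-3*t**2 + t - 1) cos(pi*t) is -3*t**2*sin(pi*t)/pi + t*sin(pi*t)/pi - 6*t*cos(pi*t)/pi**2 - sin(pi*t)/pi + 6*sin(pi*t)/pi**3 + cos(pi*t)/pi**2; evaluating from -2 to 2: ∫_{-2}^{2} (-3*t**2 + t - 1) cos(pi*t) dt = (-11/pi**2) - (13/pi**2) = -24/pi**2.
Hence a_2 = (1/2)·(-24/pi**2) = -12/pi**2.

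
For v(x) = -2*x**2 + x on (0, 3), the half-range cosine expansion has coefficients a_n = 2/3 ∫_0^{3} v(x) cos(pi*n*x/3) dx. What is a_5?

a_5 = 2/3 ∫_0^{3} (-2*x**2 + x) cos(5*pi*x/3) dx.
Integrating by parts twice (tabular method), an antiderivative of (-2*x**2 + x) cos(5*pi*x/3) is -6*x**2*sin(5*pi*x/3)/(5*pi) + 3*x*sin(5*pi*x/3)/(5*pi) - 36*x*cos(5*pi*x/3)/(25*pi**2) + 108*sin(5*pi*x/3)/(125*pi**3) + 9*cos(5*pi*x/3)/(25*pi**2); evaluating from 0 to 3: ∫_{0}^{3} (-2*x**2 + x) cos(5*pi*x/3) dx = (99/(25*pi**2)) - (9/(25*pi**2)) = 18/(5*pi**2).
Hence a_5 = (2/3)·(18/(5*pi**2)) = 12/(5*pi**2).

12/(5*pi**2)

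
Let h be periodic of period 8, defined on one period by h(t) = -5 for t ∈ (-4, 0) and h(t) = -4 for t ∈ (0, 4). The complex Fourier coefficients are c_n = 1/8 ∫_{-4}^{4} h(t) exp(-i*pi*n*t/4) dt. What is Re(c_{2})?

Since h is real-valued, Re(c_{2}) = 1/8 ∫_{-4}^{4} h(t) cos(pi*t/2) dt = a_{2}/2.
Split the integral at the breakpoints.
Directly, an antiderivative of (-5) cos(pi*t/2) is -10*sin(pi*t/2)/pi; evaluating from -4 to 0: ∫_{-4}^{0} (-5) cos(pi*t/2) dt = (0) - (0) = 0.
Directly, an antiderivative of (-4) cos(pi*t/2) is -8*sin(pi*t/2)/pi; evaluating from 0 to 4: ∫_{0}^{4} (-4) cos(pi*t/2) dt = (0) - (0) = 0.
So ∫_{-4}^{4} h(t) cos(pi*t/2) dt = 0.
Hence Re(c_{2}) = (1/8)·(0) = 0.

0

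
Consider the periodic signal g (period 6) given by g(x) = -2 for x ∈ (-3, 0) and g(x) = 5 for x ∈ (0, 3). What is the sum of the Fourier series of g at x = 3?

3/2

x = 3 differs from x = -3 by 1 full period(s), and the series is 6-periodic.
At x = -3 the one-sided limits are g(-3^-) = 5 and g(-3^+) = -2.
By Dirichlet's theorem the series converges to their average, [(5) + (-2)]/2 = 3/2.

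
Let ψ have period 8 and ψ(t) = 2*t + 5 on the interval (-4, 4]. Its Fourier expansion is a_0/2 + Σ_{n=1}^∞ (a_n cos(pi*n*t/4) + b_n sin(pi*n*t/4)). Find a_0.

10

a_0 = 1/4 ∫_{-4}^{4} ψ(t) dt = 1/4 · (40) = 10.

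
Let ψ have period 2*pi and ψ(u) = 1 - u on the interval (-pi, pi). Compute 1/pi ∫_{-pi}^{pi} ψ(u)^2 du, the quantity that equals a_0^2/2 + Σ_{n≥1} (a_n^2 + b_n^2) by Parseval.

2 + 2*pi**2/3

1/pi ∫_{-pi}^{pi} ψ(u)^2 du = 1/pi · (2*pi*(3 + pi**2)/3) = 2 + 2*pi**2/3.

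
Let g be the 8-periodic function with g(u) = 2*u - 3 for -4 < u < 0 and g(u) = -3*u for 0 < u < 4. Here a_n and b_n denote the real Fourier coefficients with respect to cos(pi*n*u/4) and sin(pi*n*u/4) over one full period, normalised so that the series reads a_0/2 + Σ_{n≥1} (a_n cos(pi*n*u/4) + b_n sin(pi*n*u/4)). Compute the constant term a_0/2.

a_0 = 1/4 ∫_{-4}^{4} g(u) du = 1/4 · (-52) = -13.
So the constant term a_0/2 = -13/2.

-13/2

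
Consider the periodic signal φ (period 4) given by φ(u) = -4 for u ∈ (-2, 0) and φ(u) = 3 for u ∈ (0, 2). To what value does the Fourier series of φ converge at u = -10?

u = -10 differs from u = -2 by -2 full period(s), and the series is 4-periodic.
At u = -2 the one-sided limits are φ(-2^-) = 3 and φ(-2^+) = -4.
By Dirichlet's theorem the series converges to their average, [(3) + (-4)]/2 = -1/2.

-1/2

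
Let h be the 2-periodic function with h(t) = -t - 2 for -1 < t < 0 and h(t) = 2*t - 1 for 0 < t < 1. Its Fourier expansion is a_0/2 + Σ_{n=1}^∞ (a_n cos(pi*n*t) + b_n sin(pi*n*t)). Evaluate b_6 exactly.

-1/(6*pi)

b_6 = ∫_{-1}^{1} h(t) sin(6*pi*t) dt.
Split the integral at the breakpoints.
Integrating by parts (boundary term plus one more integral), an antiderivative of (-t - 2) sin(6*pi*t) is t*cos(6*pi*t)/(6*pi) - sin(6*pi*t)/(36*pi**2) + cos(6*pi*t)/(3*pi); evaluating from -1 to 0: ∫_{-1}^{0} (-t - 2) sin(6*pi*t) dt = (1/(3*pi)) - (1/(6*pi)) = 1/(6*pi).
Integrating by parts (boundary term plus one more integral), an antiderivative of (2*t - 1) sin(6*pi*t) is -t*cos(6*pi*t)/(3*pi) + sin(6*pi*t)/(18*pi**2) + cos(6*pi*t)/(6*pi); evaluating from 0 to 1: ∫_{0}^{1} (2*t - 1) sin(6*pi*t) dt = (-1/(6*pi)) - (1/(6*pi)) = -1/(3*pi).
Summing the pieces gives b_6 = -1/(6*pi).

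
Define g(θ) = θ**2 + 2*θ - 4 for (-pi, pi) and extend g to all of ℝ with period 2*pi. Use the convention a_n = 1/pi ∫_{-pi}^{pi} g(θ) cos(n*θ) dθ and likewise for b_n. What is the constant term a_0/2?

a_0 = 1/pi ∫_{-pi}^{pi} g(θ) dθ = 1/pi · (2*pi*(-12 + pi**2)/3) = -8 + 2*pi**2/3.
So the constant term a_0/2 = -4 + pi**2/3.

-4 + pi**2/3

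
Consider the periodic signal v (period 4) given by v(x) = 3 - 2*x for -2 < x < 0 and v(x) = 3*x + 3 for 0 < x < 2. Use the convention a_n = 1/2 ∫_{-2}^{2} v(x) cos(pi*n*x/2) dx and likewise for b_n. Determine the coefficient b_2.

b_2 = 1/2 ∫_{-2}^{2} v(x) sin(pi*x) dx.
Split the integral at the breakpoints.
Integrating by parts (boundary term plus one more integral), an antiderivative of (3 - 2*x) sin(pi*x) is 2*x*cos(pi*x)/pi - 2*sin(pi*x)/pi**2 - 3*cos(pi*x)/pi; evaluating from -2 to 0: ∫_{-2}^{0} (3 - 2*x) sin(pi*x) dx = (-3/pi) - (-7/pi) = 4/pi.
Integrating by parts (boundary term plus one more integral), an antiderivative of (3*x + 3) sin(pi*x) is -3*x*cos(pi*x)/pi + 3*sin(pi*x)/pi**2 - 3*cos(pi*x)/pi; evaluating from 0 to 2: ∫_{0}^{2} (3*x + 3) sin(pi*x) dx = (-9/pi) - (-3/pi) = -6/pi.
Summing the pieces and multiplying by (1/2) gives b_2 = -1/pi.

-1/pi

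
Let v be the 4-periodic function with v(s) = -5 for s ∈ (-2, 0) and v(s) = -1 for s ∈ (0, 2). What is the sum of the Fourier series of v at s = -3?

-1

s = -3 differs from s = 1 by -1 full period(s), and the series is 4-periodic.
v is continuous at s = 1 with value -1, so the series converges to -1 there.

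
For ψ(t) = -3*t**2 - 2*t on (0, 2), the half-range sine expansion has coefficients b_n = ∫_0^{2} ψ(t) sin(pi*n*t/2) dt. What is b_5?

b_5 = ∫_0^{2} (-3*t**2 - 2*t) sin(5*pi*t/2) dt.
Integrating by parts twice (tabular method), an antiderivative of (-3*t**2 - 2*t) sin(5*pi*t/2) is 6*t**2*cos(5*pi*t/2)/(5*pi) - 24*t*sin(5*pi*t/2)/(25*pi**2) + 4*t*cos(5*pi*t/2)/(5*pi) - 8*sin(5*pi*t/2)/(25*pi**2) - 48*cos(5*pi*t/2)/(125*pi**3); evaluating from 0 to 2: ∫_{0}^{2} (-3*t**2 - 2*t) sin(5*pi*t/2) dt = (16*(3 - 50*pi**2)/(125*pi**3)) - (-48/(125*pi**3)) = 32*(3 - 25*pi**2)/(125*pi**3).
Hence b_5 = 32*(3 - 25*pi**2)/(125*pi**3).

32*(3 - 25*pi**2)/(125*pi**3)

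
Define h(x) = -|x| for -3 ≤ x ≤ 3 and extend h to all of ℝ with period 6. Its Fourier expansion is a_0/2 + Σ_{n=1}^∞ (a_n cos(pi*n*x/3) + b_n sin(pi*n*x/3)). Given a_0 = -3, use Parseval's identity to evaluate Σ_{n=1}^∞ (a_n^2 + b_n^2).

Parseval: a_0^2/2 + Σ_{n≥1} (a_n^2+b_n^2) = 1/3 ∫_{-3}^{3} h(x)^2 dx = 6.
Subtract a_0^2/2 = 9/2: Σ (a_n^2+b_n^2) = 3/2.

3/2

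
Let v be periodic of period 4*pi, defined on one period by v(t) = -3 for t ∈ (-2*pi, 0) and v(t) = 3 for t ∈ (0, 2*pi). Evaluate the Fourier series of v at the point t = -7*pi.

3

t = -7*pi differs from t = pi by -2 full period(s), and the series is 4*pi-periodic.
v is continuous at t = pi with value 3, so the series converges to 3 there.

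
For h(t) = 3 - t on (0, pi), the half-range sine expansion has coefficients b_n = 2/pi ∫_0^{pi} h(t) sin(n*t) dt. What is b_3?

-2/3 + 4/pi

b_3 = 2/pi ∫_0^{pi} (3 - t) sin(3*t) dt.
Integrating by parts (boundary term plus one more integral), an antiderivative of (3 - t) sin(3*t) is t*cos(3*t)/3 - sin(3*t)/9 - cos(3*t); evaluating from 0 to pi: ∫_{0}^{pi} (3 - t) sin(3*t) dt = (1 - pi/3) - (-1) = 2 - pi/3.
Hence b_3 = (2/pi)·(2 - pi/3) = -2/3 + 4/pi.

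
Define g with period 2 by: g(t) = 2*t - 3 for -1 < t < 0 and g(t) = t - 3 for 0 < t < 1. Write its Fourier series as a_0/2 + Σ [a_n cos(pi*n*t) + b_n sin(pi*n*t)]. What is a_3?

a_3 = ∫_{-1}^{1} g(t) cos(3*pi*t) dt.
Split the integral at the breakpoints.
Integrating by parts (boundary term plus one more integral), an antiderivative of (2*t - 3) cos(3*pi*t) is 2*t*sin(3*pi*t)/(3*pi) - sin(3*pi*t)/pi + 2*cos(3*pi*t)/(9*pi**2); evaluating from -1 to 0: ∫_{-1}^{0} (2*t - 3) cos(3*pi*t) dt = (2/(9*pi**2)) - (-2/(9*pi**2)) = 4/(9*pi**2).
Integrating by parts (boundary term plus one more integral), an antiderivative of (t - 3) cos(3*pi*t) is t*sin(3*pi*t)/(3*pi) - sin(3*pi*t)/pi + cos(3*pi*t)/(9*pi**2); evaluating from 0 to 1: ∫_{0}^{1} (t - 3) cos(3*pi*t) dt = (-1/(9*pi**2)) - (1/(9*pi**2)) = -2/(9*pi**2).
Summing the pieces gives a_3 = 2/(9*pi**2).

2/(9*pi**2)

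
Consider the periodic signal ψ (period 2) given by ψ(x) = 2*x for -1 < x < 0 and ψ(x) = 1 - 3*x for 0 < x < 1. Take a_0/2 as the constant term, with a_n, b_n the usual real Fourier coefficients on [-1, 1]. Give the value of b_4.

b_4 = ∫_{-1}^{1} ψ(x) sin(4*pi*x) dx.
Split the integral at the breakpoints.
Integrating by parts (boundary term plus one more integral), an antiderivative of (2*x) sin(4*pi*x) is -x*cos(4*pi*x)/(2*pi) + sin(4*pi*x)/(8*pi**2); evaluating from -1 to 0: ∫_{-1}^{0} (2*x) sin(4*pi*x) dx = (0) - (1/(2*pi)) = -1/(2*pi).
Integrating by parts (boundary term plus one more integral), an antiderivative of (1 - 3*x) sin(4*pi*x) is 3*x*cos(4*pi*x)/(4*pi) - 3*sin(4*pi*x)/(16*pi**2) - cos(4*pi*x)/(4*pi); evaluating from 0 to 1: ∫_{0}^{1} (1 - 3*x) sin(4*pi*x) dx = (1/(2*pi)) - (-1/(4*pi)) = 3/(4*pi).
Summing the pieces gives b_4 = 1/(4*pi).

1/(4*pi)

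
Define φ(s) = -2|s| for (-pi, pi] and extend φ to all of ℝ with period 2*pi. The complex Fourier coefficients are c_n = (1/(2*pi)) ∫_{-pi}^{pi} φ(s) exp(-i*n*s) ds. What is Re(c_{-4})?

0

Since φ is real-valued, Re(c_{-4}) = (1/(2*pi)) ∫_{-pi}^{pi} φ(s) cos(-4*s) ds = a_{4}/2.
φ is even and cos(-4*s) is even, so the integrand is even: ∫_{-pi}^{pi} φ(s) cos(-4*s) ds = 2∫_0^{pi} φ(s) cos(-4*s) ds.
Integrating by parts (boundary term plus one more integral), an antiderivative of (-2*s) cos(-4*s) is -s*sin(4*s)/2 - cos(4*s)/8; evaluating from 0 to pi: ∫_{0}^{pi} (-2*s) cos(-4*s) ds = (-1/8) - (-1/8) = 0.
So ∫_{-pi}^{pi} φ(s) cos(-4*s) ds = 0.
Hence Re(c_{-4}) = (1/(2*pi))·(0) = 0.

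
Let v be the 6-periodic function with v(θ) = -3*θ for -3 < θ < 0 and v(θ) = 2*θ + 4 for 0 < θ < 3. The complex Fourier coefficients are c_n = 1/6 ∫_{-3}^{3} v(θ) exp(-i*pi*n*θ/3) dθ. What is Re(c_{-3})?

-5/(3*pi**2)

Since v is real-valued, Re(c_{-3}) = 1/6 ∫_{-3}^{3} v(θ) cos(-pi*θ) dθ = a_{3}/2.
Split the integral at the breakpoints.
Integrating by parts (boundary term plus one more integral), an antiderivative of (-3*θ) cos(-pi*θ) is -3*θ*sin(pi*θ)/pi - 3*cos(pi*θ)/pi**2; evaluating from -3 to 0: ∫_{-3}^{0} (-3*θ) cos(-pi*θ) dθ = (-3/pi**2) - (3/pi**2) = -6/pi**2.
Integrating by parts (boundary term plus one more integral), an antiderivative of (2*θ + 4) cos(-pi*θ) is 2*θ*sin(pi*θ)/pi + 4*sin(pi*θ)/pi + 2*cos(pi*θ)/pi**2; evaluating from 0 to 3: ∫_{0}^{3} (2*θ + 4) cos(-pi*θ) dθ = (-2/pi**2) - (2/pi**2) = -4/pi**2.
So ∫_{-3}^{3} v(θ) cos(-pi*θ) dθ = -10/pi**2.
Hence Re(c_{-3}) = (1/6)·(-10/pi**2) = -5/(3*pi**2).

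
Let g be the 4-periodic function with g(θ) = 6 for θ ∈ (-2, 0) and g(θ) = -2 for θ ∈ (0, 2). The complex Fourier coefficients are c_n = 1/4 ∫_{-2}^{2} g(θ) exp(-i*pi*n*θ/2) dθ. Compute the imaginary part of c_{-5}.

Since g is real-valued, Im(c_{-5}) = -1/4 ∫_{-2}^{2} g(θ) sin(-5*pi*θ/2) dθ = b_{5}/2.
Split the integral at the breakpoints.
Directly, an antiderivative of (6) sin(-5*pi*θ/2) is 12*cos(5*pi*θ/2)/(5*pi); evaluating from -2 to 0: ∫_{-2}^{0} (6) sin(-5*pi*θ/2) dθ = (12/(5*pi)) - (-12/(5*pi)) = 24/(5*pi).
Directly, an antiderivative of (-2) sin(-5*pi*θ/2) is -4*cos(5*pi*θ/2)/(5*pi); evaluating from 0 to 2: ∫_{0}^{2} (-2) sin(-5*pi*θ/2) dθ = (4/(5*pi)) - (-4/(5*pi)) = 8/(5*pi).
So ∫_{-2}^{2} g(θ) sin(-5*pi*θ/2) dθ = 32/(5*pi).
Hence Im(c_{-5}) = (-1/4)·(32/(5*pi)) = -8/(5*pi).

-8/(5*pi)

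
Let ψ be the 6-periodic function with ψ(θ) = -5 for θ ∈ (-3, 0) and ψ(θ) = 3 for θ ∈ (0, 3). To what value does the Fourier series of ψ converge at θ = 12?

-1

θ = 12 differs from θ = 0 by 2 full period(s), and the series is 6-periodic.
At θ = 0 the one-sided limits are ψ(0^-) = -5 and ψ(0^+) = 3.
By Dirichlet's theorem the series converges to their average, [(-5) + (3)]/2 = -1.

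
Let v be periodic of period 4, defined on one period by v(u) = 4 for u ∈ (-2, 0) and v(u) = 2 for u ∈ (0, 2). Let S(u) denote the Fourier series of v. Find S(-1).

v is continuous at u = -1 with value 4, so the series converges to 4 there.

4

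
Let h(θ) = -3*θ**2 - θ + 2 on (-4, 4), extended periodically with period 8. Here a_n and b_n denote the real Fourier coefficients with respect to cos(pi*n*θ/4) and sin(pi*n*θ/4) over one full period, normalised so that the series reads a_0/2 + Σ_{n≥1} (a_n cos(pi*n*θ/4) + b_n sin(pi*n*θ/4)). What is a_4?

-12/pi**2

a_4 = 1/4 ∫_{-4}^{4} h(θ) cos(pi*θ) dθ.
Integrating by parts twice (tabular method), an antiderivative of (-3*θ**2 - θ + 2) cos(pi*θ) is -3*θ**2*sin(pi*θ)/pi - θ*sin(pi*θ)/pi - 6*θ*cos(pi*θ)/pi**2 + 6*sin(pi*θ)/pi**3 + 2*sin(pi*θ)/pi - cos(pi*θ)/pi**2; evaluating from -4 to 4: ∫_{-4}^{4} (-3*θ**2 - θ + 2) cos(pi*θ) dθ = (-25/pi**2) - (23/pi**2) = -48/pi**2.
Hence a_4 = (1/4)·(-48/pi**2) = -12/pi**2.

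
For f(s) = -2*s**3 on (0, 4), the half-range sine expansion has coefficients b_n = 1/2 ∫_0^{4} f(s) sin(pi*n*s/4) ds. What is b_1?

b_1 = 1/2 ∫_0^{4} (-2*s**3) sin(pi*s/4) ds.
Integrating by parts three times (tabular method), an antiderivative of (-2*s**3) sin(pi*s/4) is 8*s**3*cos(pi*s/4)/pi - 96*s**2*sin(pi*s/4)/pi**2 - 768*s*cos(pi*s/4)/pi**3 + 3072*sin(pi*s/4)/pi**4; evaluating from 0 to 4: ∫_{0}^{4} (-2*s**3) sin(pi*s/4) ds = (-512/pi + 3072/pi**3) - (0) = -512/pi + 3072/pi**3.
Hence b_1 = (1/2)·(-512/pi + 3072/pi**3) = -256/pi + 1536/pi**3.

-256/pi + 1536/pi**3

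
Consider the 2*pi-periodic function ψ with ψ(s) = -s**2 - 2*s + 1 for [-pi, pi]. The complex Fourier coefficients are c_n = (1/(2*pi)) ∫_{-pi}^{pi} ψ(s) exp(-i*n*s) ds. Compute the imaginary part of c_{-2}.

1

Since ψ is real-valued, Im(c_{-2}) = -(1/(2*pi)) ∫_{-pi}^{pi} ψ(s) sin(-2*s) ds = b_{2}/2.
Integrating by parts twice (tabular method), an antiderivative of (-s**2 - 2*s + 1) sin(-2*s) is -s**2*cos(2*s)/2 + s*sin(2*s)/2 - s*cos(2*s) + sin(2*s)/2 + 3*cos(2*s)/4; evaluating from -pi to pi: ∫_{-pi}^{pi} (-s**2 - 2*s + 1) sin(-2*s) ds = (-pi**2/2 - pi + 3/4) - (-pi**2/2 + 3/4 + pi) = -2*pi.
Hence Im(c_{-2}) = (-1/(2*pi))·(-2*pi) = 1.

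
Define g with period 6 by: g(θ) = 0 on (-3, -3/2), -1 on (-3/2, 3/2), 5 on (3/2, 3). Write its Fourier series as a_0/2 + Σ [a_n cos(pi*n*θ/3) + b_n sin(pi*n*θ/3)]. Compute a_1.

-7/pi

a_1 = 1/3 ∫_{-3}^{3} g(θ) cos(pi*θ/3) dθ.
Split the integral at the breakpoints.
∫_{-3}^{-3/2} (0) cos(pi*θ/3) dθ = 0.
Directly, an antiderivative of (-1) cos(pi*θ/3) is -3*sin(pi*θ/3)/pi; evaluating from -3/2 to 3/2: ∫_{-3/2}^{3/2} (-1) cos(pi*θ/3) dθ = (-3/pi) - (3/pi) = -6/pi.
Directly, an antiderivative of (5) cos(pi*θ/3) is 15*sin(pi*θ/3)/pi; evaluating from 3/2 to 3: ∫_{3/2}^{3} (5) cos(pi*θ/3) dθ = (0) - (15/pi) = -15/pi.
Summing the pieces and multiplying by (1/3) gives a_1 = -7/pi.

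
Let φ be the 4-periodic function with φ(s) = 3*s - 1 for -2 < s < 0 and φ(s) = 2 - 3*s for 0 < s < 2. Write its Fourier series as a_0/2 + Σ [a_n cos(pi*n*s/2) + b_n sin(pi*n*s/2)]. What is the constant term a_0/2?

a_0 = 1/2 ∫_{-2}^{2} φ(s) ds = 1/2 · (-10) = -5.
So the constant term a_0/2 = -5/2.

-5/2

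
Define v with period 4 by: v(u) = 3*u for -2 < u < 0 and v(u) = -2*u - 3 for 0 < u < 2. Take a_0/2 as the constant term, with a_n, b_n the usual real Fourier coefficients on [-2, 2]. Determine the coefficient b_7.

b_7 = 1/2 ∫_{-2}^{2} v(u) sin(7*pi*u/2) du.
Split the integral at the breakpoints.
Integrating by parts (boundary term plus one more integral), an antiderivative of (3*u) sin(7*pi*u/2) is -6*u*cos(7*pi*u/2)/(7*pi) + 12*sin(7*pi*u/2)/(49*pi**2); evaluating from -2 to 0: ∫_{-2}^{0} (3*u) sin(7*pi*u/2) du = (0) - (-12/(7*pi)) = 12/(7*pi).
Integrating by parts (boundary term plus one more integral), an antiderivative of (-2*u - 3) sin(7*pi*u/2) is 4*u*cos(7*pi*u/2)/(7*pi) - 8*sin(7*pi*u/2)/(49*pi**2) + 6*cos(7*pi*u/2)/(7*pi); evaluating from 0 to 2: ∫_{0}^{2} (-2*u - 3) sin(7*pi*u/2) du = (-2/pi) - (6/(7*pi)) = -20/(7*pi).
Summing the pieces and multiplying by (1/2) gives b_7 = -4/(7*pi).

-4/(7*pi)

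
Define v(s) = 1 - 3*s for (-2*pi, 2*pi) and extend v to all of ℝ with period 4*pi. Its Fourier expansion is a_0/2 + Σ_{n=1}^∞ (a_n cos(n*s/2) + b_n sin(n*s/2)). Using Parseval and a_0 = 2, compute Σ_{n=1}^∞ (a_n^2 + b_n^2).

Parseval: a_0^2/2 + Σ_{n≥1} (a_n^2+b_n^2) = (1/(2*pi)) ∫_{-2*pi}^{2*pi} v(s)^2 ds = 2 + 24*pi**2.
Subtract a_0^2/2 = 2: Σ (a_n^2+b_n^2) = 24*pi**2.

24*pi**2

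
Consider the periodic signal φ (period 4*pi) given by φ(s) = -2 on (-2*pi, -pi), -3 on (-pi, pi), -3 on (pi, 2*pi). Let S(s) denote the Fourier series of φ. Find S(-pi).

-5/2

At s = -pi the one-sided limits are φ(-pi^-) = -2 and φ(-pi^+) = -3.
By Dirichlet's theorem the series converges to their average, [(-2) + (-3)]/2 = -5/2.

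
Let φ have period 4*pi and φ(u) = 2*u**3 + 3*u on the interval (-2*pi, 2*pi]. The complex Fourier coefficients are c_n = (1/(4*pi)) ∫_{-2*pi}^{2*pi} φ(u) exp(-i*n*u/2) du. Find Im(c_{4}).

Since φ is real-valued, Im(c_{4}) = -(1/(4*pi)) ∫_{-2*pi}^{2*pi} φ(u) sin(2*u) du = -b_{4}/2.
φ is odd and sin(2*u) is odd, so the integrand is even: ∫_{-2*pi}^{2*pi} φ(u) sin(2*u) du = 2∫_0^{2*pi} φ(u) sin(2*u) du.
Integrating by parts three times (tabular method), an antiderivative of (2*u**3 + 3*u) sin(2*u) is -u**3*cos(2*u) + 3*u**2*sin(2*u)/2; evaluating from 0 to 2*pi: ∫_{0}^{2*pi} (2*u**3 + 3*u) sin(2*u) du = (-8*pi**3) - (0) = -8*pi**3.
So ∫_{-2*pi}^{2*pi} φ(u) sin(2*u) du = -16*pi**3.
Hence Im(c_{4}) = (-1/(4*pi))·(-16*pi**3) = 4*pi**2.

4*pi**2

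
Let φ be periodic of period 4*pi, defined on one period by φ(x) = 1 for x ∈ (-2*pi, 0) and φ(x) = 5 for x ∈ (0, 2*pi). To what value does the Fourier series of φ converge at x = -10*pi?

3

x = -10*pi differs from x = -2*pi by -2 full period(s), and the series is 4*pi-periodic.
At x = -2*pi the one-sided limits are φ(-2*pi^-) = 5 and φ(-2*pi^+) = 1.
By Dirichlet's theorem the series converges to their average, [(5) + (1)]/2 = 3.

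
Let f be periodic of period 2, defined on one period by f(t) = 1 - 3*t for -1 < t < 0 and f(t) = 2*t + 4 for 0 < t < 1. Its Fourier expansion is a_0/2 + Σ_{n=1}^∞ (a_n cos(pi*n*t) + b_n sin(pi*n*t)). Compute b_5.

b_5 = ∫_{-1}^{1} f(t) sin(5*pi*t) dt.
Split the integral at the breakpoints.
Integrating by parts (boundary term plus one more integral), an antiderivative of (1 - 3*t) sin(5*pi*t) is 3*t*cos(5*pi*t)/(5*pi) - 3*sin(5*pi*t)/(25*pi**2) - cos(5*pi*t)/(5*pi); evaluating from -1 to 0: ∫_{-1}^{0} (1 - 3*t) sin(5*pi*t) dt = (-1/(5*pi)) - (4/(5*pi)) = -1/pi.
Integrating by parts (boundary term plus one more integral), an antiderivative of (2*t + 4) sin(5*pi*t) is -2*t*cos(5*pi*t)/(5*pi) + 2*sin(5*pi*t)/(25*pi**2) - 4*cos(5*pi*t)/(5*pi); evaluating from 0 to 1: ∫_{0}^{1} (2*t + 4) sin(5*pi*t) dt = (6/(5*pi)) - (-4/(5*pi)) = 2/pi.
Summing the pieces gives b_5 = 1/pi.

1/pi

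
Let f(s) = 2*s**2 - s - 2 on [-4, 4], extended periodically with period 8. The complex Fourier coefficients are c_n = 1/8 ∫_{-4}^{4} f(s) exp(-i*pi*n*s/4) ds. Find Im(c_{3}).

4/(3*pi)

Since f is real-valued, Im(c_{3}) = -1/8 ∫_{-4}^{4} f(s) sin(3*pi*s/4) ds = -b_{3}/2.
Integrating by parts twice (tabular method), an antiderivative of (2*s**2 - s - 2) sin(3*pi*s/4) is -8*s**2*cos(3*pi*s/4)/(3*pi) + 64*s*sin(3*pi*s/4)/(9*pi**2) + 4*s*cos(3*pi*s/4)/(3*pi) - 16*sin(3*pi*s/4)/(9*pi**2) + 256*cos(3*pi*s/4)/(27*pi**3) + 8*cos(3*pi*s/4)/(3*pi); evaluating from -4 to 4: ∫_{-4}^{4} (2*s**2 - s - 2) sin(3*pi*s/4) ds = (8*(-32 + 117*pi**2)/(27*pi**3)) - (8*(-32 + 153*pi**2)/(27*pi**3)) = -32/(3*pi).
Hence Im(c_{3}) = (-1/8)·(-32/(3*pi)) = 4/(3*pi).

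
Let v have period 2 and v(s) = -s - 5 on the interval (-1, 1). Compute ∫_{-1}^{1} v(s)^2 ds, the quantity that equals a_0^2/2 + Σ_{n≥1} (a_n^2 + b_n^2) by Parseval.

152/3

∫_{-1}^{1} v(s)^2 ds = 152/3.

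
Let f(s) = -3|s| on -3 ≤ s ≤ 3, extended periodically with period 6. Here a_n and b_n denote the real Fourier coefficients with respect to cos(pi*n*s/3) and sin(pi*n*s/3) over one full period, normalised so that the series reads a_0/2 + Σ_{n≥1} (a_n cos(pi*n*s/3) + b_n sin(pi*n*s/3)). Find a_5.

a_5 = 1/3 ∫_{-3}^{3} f(s) cos(5*pi*s/3) ds.
f is even and cos(5*pi*s/3) is even, so the integrand is even and a_5 = 2/3 ∫_0^{3} f(s) cos(5*pi*s/3) ds.
Integrating by parts (boundary term plus one more integral), an antiderivative of (-3*s) cos(5*pi*s/3) is -9*s*sin(5*pi*s/3)/(5*pi) - 27*cos(5*pi*s/3)/(25*pi**2); evaluating from 0 to 3: ∫_{0}^{3} (-3*s) cos(5*pi*s/3) ds = (27/(25*pi**2)) - (-27/(25*pi**2)) = 54/(25*pi**2).
Hence a_5 = (2/3)·(54/(25*pi**2)) = 36/(25*pi**2).

36/(25*pi**2)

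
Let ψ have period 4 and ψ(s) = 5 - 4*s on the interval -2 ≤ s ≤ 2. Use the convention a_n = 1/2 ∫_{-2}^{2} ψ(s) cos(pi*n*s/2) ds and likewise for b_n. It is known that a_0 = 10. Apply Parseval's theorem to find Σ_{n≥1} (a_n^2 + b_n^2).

128/3

Parseval: a_0^2/2 + Σ_{n≥1} (a_n^2+b_n^2) = 1/2 ∫_{-2}^{2} ψ(s)^2 ds = 278/3.
Subtract a_0^2/2 = 50: Σ (a_n^2+b_n^2) = 128/3.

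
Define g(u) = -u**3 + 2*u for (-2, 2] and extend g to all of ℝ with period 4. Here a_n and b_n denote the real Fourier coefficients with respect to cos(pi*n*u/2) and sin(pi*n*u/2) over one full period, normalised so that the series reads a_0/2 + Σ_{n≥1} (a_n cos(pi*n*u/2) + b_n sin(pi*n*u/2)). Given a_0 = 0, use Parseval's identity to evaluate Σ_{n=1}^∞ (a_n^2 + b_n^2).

Parseval: a_0^2/2 + Σ_{n≥1} (a_n^2+b_n^2) = 1/2 ∫_{-2}^{2} g(u)^2 du = 352/105.
Subtract a_0^2/2 = 0: Σ (a_n^2+b_n^2) = 352/105.

352/105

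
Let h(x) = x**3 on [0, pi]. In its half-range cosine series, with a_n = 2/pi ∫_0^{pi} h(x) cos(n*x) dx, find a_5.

6*(4 - 25*pi**2)/(625*pi)

a_5 = 2/pi ∫_0^{pi} (x**3) cos(5*x) dx.
Integrating by parts three times (tabular method), an antiderivative of (x**3) cos(5*x) is x**3*sin(5*x)/5 + 3*x**2*cos(5*x)/25 - 6*x*sin(5*x)/125 - 6*cos(5*x)/625; evaluating from 0 to pi: ∫_{0}^{pi} (x**3) cos(5*x) dx = (6/625 - 3*pi**2/25) - (-6/625) = 12/625 - 3*pi**2/25.
Hence a_5 = (2/pi)·(12/625 - 3*pi**2/25) = 6*(4 - 25*pi**2)/(625*pi).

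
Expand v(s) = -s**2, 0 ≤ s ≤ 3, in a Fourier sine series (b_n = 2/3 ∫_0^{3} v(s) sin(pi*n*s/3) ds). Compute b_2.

9/pi

b_2 = 2/3 ∫_0^{3} (-s**2) sin(2*pi*s/3) ds.
Integrating by parts twice (tabular method), an antiderivative of (-s**2) sin(2*pi*s/3) is 3*s**2*cos(2*pi*s/3)/(2*pi) - 9*s*sin(2*pi*s/3)/(2*pi**2) - 27*cos(2*pi*s/3)/(4*pi**3); evaluating from 0 to 3: ∫_{0}^{3} (-s**2) sin(2*pi*s/3) ds = (27*(-1 + 2*pi**2)/(4*pi**3)) - (-27/(4*pi**3)) = 27/(2*pi).
Hence b_2 = (2/3)·(27/(2*pi)) = 9/pi.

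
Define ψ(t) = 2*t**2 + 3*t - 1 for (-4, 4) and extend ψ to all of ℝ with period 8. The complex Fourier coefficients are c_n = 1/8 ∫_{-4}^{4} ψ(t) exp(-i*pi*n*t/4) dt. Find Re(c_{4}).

Since ψ is real-valued, Re(c_{4}) = 1/8 ∫_{-4}^{4} ψ(t) cos(pi*t) dt = a_{4}/2.
Integrating by parts twice (tabular method), an antiderivative of (2*t**2 + 3*t - 1) cos(pi*t) is 2*t**2*sin(pi*t)/pi + 3*t*sin(pi*t)/pi + 4*t*cos(pi*t)/pi**2 - sin(pi*t)/pi - 4*sin(pi*t)/pi**3 + 3*cos(pi*t)/pi**2; evaluating from -4 to 4: ∫_{-4}^{4} (2*t**2 + 3*t - 1) cos(pi*t) dt = (19/pi**2) - (-13/pi**2) = 32/pi**2.
Hence Re(c_{4}) = (1/8)·(32/pi**2) = 4/pi**2.

4/pi**2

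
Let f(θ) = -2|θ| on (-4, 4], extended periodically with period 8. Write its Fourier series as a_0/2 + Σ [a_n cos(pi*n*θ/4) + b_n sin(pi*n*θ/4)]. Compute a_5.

32/(25*pi**2)

a_5 = 1/4 ∫_{-4}^{4} f(θ) cos(5*pi*θ/4) dθ.
f is even and cos(5*pi*θ/4) is even, so the integrand is even and a_5 = 1/2 ∫_0^{4} f(θ) cos(5*pi*θ/4) dθ.
Integrating by parts (boundary term plus one more integral), an antiderivative of (-2*θ) cos(5*pi*θ/4) is -8*θ*sin(5*pi*θ/4)/(5*pi) - 32*cos(5*pi*θ/4)/(25*pi**2); evaluating from 0 to 4: ∫_{0}^{4} (-2*θ) cos(5*pi*θ/4) dθ = (32/(25*pi**2)) - (-32/(25*pi**2)) = 64/(25*pi**2).
Hence a_5 = (1/2)·(64/(25*pi**2)) = 32/(25*pi**2).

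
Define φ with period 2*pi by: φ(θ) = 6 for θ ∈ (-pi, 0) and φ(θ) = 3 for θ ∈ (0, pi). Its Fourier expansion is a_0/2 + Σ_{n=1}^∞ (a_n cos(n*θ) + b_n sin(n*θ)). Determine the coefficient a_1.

a_1 = 1/pi ∫_{-pi}^{pi} φ(θ) cos(θ) dθ.
Split the integral at the breakpoints.
Directly, an antiderivative of (6) cos(θ) is 6*sin(θ); evaluating from -pi to 0: ∫_{-pi}^{0} (6) cos(θ) dθ = (0) - (0) = 0.
Directly, an antiderivative of (3) cos(θ) is 3*sin(θ); evaluating from 0 to pi: ∫_{0}^{pi} (3) cos(θ) dθ = (0) - (0) = 0.
Summing the pieces and multiplying by (1/pi) gives a_1 = 0.

0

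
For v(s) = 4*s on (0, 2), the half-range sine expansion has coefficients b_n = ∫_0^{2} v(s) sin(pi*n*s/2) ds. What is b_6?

b_6 = ∫_0^{2} (4*s) sin(3*pi*s) ds.
Integrating by parts (boundary term plus one more integral), an antiderivative of (4*s) sin(3*pi*s) is -4*s*cos(3*pi*s)/(3*pi) + 4*sin(3*pi*s)/(9*pi**2); evaluating from 0 to 2: ∫_{0}^{2} (4*s) sin(3*pi*s) ds = (-8/(3*pi)) - (0) = -8/(3*pi).
Hence b_6 = -8/(3*pi).

-8/(3*pi)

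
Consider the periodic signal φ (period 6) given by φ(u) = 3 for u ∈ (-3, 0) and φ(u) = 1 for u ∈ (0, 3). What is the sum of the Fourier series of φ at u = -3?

At u = -3 the one-sided limits are φ(-3^-) = 1 and φ(-3^+) = 3.
By Dirichlet's theorem the series converges to their average, [(1) + (3)]/2 = 2.

2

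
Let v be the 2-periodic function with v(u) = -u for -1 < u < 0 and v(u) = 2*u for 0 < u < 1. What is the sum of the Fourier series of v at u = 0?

0

v is continuous at u = 0 with value 0, so the series converges to 0 there.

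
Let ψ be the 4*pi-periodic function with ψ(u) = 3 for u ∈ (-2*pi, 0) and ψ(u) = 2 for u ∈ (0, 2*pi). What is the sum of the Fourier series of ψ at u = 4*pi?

u = 4*pi differs from u = 0 by 1 full period(s), and the series is 4*pi-periodic.
At u = 0 the one-sided limits are ψ(0^-) = 3 and ψ(0^+) = 2.
By Dirichlet's theorem the series converges to their average, [(3) + (2)]/2 = 5/2.

5/2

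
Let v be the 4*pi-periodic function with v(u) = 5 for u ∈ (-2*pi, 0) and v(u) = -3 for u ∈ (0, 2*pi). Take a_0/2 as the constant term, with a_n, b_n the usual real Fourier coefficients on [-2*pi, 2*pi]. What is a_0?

2

a_0 = (1/(2*pi)) ∫_{-2*pi}^{2*pi} v(u) du = (1/(2*pi)) · (4*pi) = 2.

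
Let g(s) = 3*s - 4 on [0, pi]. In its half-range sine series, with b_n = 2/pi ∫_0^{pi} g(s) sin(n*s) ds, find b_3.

2 - 16/(3*pi)

b_3 = 2/pi ∫_0^{pi} (3*s - 4) sin(3*s) ds.
Integrating by parts (boundary term plus one more integral), an antiderivative of (3*s - 4) sin(3*s) is -s*cos(3*s) + sin(3*s)/3 + 4*cos(3*s)/3; evaluating from 0 to pi: ∫_{0}^{pi} (3*s - 4) sin(3*s) ds = (-4/3 + pi) - (4/3) = -8/3 + pi.
Hence b_3 = (2/pi)·(-8/3 + pi) = 2 - 16/(3*pi).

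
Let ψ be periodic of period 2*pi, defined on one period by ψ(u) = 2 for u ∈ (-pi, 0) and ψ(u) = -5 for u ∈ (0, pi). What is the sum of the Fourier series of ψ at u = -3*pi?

-3/2

u = -3*pi differs from u = -pi by -1 full period(s), and the series is 2*pi-periodic.
At u = -pi the one-sided limits are ψ(-pi^-) = -5 and ψ(-pi^+) = 2.
By Dirichlet's theorem the series converges to their average, [(-5) + (2)]/2 = -3/2.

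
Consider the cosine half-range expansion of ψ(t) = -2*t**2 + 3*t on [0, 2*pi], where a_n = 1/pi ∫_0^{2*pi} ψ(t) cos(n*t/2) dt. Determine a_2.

-8

a_2 = 1/pi ∫_0^{2*pi} (-2*t**2 + 3*t) cos(t) dt.
Integrating by parts twice (tabular method), an antiderivative of (-2*t**2 + 3*t) cos(t) is -2*t**2*sin(t) + 3*t*sin(t) - 4*t*cos(t) + 4*sin(t) + 3*cos(t); evaluating from 0 to 2*pi: ∫_{0}^{2*pi} (-2*t**2 + 3*t) cos(t) dt = (3 - 8*pi) - (3) = -8*pi.
Hence a_2 = (1/pi)·(-8*pi) = -8.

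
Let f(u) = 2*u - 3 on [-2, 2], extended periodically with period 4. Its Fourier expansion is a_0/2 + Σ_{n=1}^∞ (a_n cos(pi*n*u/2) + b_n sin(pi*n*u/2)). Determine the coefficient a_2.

a_2 = 1/2 ∫_{-2}^{2} f(u) cos(pi*u) du.
Integrating by parts (boundary term plus one more integral), an antiderivative of (2*u - 3) cos(pi*u) is 2*u*sin(pi*u)/pi - 3*sin(pi*u)/pi + 2*cos(pi*u)/pi**2; evaluating from -2 to 2: ∫_{-2}^{2} (2*u - 3) cos(pi*u) du = (2/pi**2) - (2/pi**2) = 0.
Hence a_2 = (1/2)·(0) = 0.

0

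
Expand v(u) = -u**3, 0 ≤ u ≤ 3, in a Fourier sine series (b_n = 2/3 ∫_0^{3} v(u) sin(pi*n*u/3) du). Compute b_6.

b_6 = 2/3 ∫_0^{3} (-u**3) sin(2*pi*u) du.
Integrating by parts three times (tabular method), an antiderivative of (-u**3) sin(2*pi*u) is u**3*cos(2*pi*u)/(2*pi) - 3*u**2*sin(2*pi*u)/(4*pi**2) - 3*u*cos(2*pi*u)/(4*pi**3) + 3*sin(2*pi*u)/(8*pi**4); evaluating from 0 to 3: ∫_{0}^{3} (-u**3) sin(2*pi*u) du = (9*(-1 + 6*pi**2)/(4*pi**3)) - (0) = 9*(-1 + 6*pi**2)/(4*pi**3).
Hence b_6 = (2/3)·(9*(-1 + 6*pi**2)/(4*pi**3)) = -3/(2*pi**3) + 9/pi.

-3/(2*pi**3) + 9/pi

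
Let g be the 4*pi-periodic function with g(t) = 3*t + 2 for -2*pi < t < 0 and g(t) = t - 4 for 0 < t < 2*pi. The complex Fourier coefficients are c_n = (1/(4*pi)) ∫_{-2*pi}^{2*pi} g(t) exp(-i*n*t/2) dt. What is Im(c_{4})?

1

Since g is real-valued, Im(c_{4}) = -(1/(4*pi)) ∫_{-2*pi}^{2*pi} g(t) sin(2*t) dt = -b_{4}/2.
Split the integral at the breakpoints.
Integrating by parts (boundary term plus one more integral), an antiderivative of (3*t + 2) sin(2*t) is -3*t*cos(2*t)/2 + 3*sin(2*t)/4 - cos(2*t); evaluating from -2*pi to 0: ∫_{-2*pi}^{0} (3*t + 2) sin(2*t) dt = (-1) - (-1 + 3*pi) = -3*pi.
Integrating by parts (boundary term plus one more integral), an antiderivative of (t - 4) sin(2*t) is -t*cos(2*t)/2 + sin(2*t)/4 + 2*cos(2*t); evaluating from 0 to 2*pi: ∫_{0}^{2*pi} (t - 4) sin(2*t) dt = (2 - pi) - (2) = -pi.
So ∫_{-2*pi}^{2*pi} g(t) sin(2*t) dt = -4*pi.
Hence Im(c_{4}) = (-1/(4*pi))·(-4*pi) = 1.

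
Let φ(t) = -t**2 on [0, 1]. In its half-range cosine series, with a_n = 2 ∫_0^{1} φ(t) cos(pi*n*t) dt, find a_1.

4/pi**2

a_1 = 2 ∫_0^{1} (-t**2) cos(pi*t) dt.
Integrating by parts twice (tabular method), an antiderivative of (-t**2) cos(pi*t) is -t**2*sin(pi*t)/pi - 2*t*cos(pi*t)/pi**2 + 2*sin(pi*t)/pi**3; evaluating from 0 to 1: ∫_{0}^{1} (-t**2) cos(pi*t) dt = (2/pi**2) - (0) = 2/pi**2.
Hence a_1 = 2·(2/pi**2) = 4/pi**2.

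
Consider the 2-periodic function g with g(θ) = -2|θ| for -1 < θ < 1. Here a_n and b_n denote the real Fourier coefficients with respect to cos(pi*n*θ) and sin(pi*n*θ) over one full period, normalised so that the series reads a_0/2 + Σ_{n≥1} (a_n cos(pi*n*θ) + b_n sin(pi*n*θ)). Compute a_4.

a_4 = ∫_{-1}^{1} g(θ) cos(4*pi*θ) dθ.
g is even and cos(4*pi*θ) is even, so the integrand is even and a_4 = 2 ∫_0^{1} g(θ) cos(4*pi*θ) dθ.
Integrating by parts (boundary term plus one more integral), an antiderivative of (-2*θ) cos(4*pi*θ) is -θ*sin(4*pi*θ)/(2*pi) - cos(4*pi*θ)/(8*pi**2); evaluating from 0 to 1: ∫_{0}^{1} (-2*θ) cos(4*pi*θ) dθ = (-1/(8*pi**2)) - (-1/(8*pi**2)) = 0.
Hence a_4 = 2·(0) = 0.

0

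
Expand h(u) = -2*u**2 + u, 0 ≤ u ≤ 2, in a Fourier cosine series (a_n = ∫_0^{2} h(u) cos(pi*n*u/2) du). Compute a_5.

a_5 = ∫_0^{2} (-2*u**2 + u) cos(5*pi*u/2) du.
Integrating by parts twice (tabular method), an antiderivative of (-2*u**2 + u) cos(5*pi*u/2) is -4*u**2*sin(5*pi*u/2)/(5*pi) + 2*u*sin(5*pi*u/2)/(5*pi) - 16*u*cos(5*pi*u/2)/(25*pi**2) + 32*sin(5*pi*u/2)/(125*pi**3) + 4*cos(5*pi*u/2)/(25*pi**2); evaluating from 0 to 2: ∫_{0}^{2} (-2*u**2 + u) cos(5*pi*u/2) du = (28/(25*pi**2)) - (4/(25*pi**2)) = 24/(25*pi**2).
Hence a_5 = 24/(25*pi**2).

24/(25*pi**2)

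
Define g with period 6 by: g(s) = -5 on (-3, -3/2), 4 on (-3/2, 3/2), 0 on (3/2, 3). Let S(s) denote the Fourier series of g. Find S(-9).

-5/2

s = -9 differs from s = -3 by -1 full period(s), and the series is 6-periodic.
At s = -3 the one-sided limits are g(-3^-) = 0 and g(-3^+) = -5.
By Dirichlet's theorem the series converges to their average, [(0) + (-5)]/2 = -5/2.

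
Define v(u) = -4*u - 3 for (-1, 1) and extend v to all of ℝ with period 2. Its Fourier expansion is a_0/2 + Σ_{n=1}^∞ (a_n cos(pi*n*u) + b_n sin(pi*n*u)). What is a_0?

-6

a_0 = ∫_{-1}^{1} v(u) du = -6.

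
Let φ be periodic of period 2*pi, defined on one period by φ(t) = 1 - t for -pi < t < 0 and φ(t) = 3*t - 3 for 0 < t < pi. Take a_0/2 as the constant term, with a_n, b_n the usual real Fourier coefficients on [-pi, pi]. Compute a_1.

a_1 = 1/pi ∫_{-pi}^{pi} φ(t) cos(t) dt.
Split the integral at the breakpoints.
Integrating by parts (boundary term plus one more integral), an antiderivative of (1 - t) cos(t) is -t*sin(t) + sin(t) - cos(t); evaluating from -pi to 0: ∫_{-pi}^{0} (1 - t) cos(t) dt = (-1) - (1) = -2.
Integrating by parts (boundary term plus one more integral), an antiderivative of (3*t - 3) cos(t) is 3*t*sin(t) - 3*sin(t) + 3*cos(t); evaluating from 0 to pi: ∫_{0}^{pi} (3*t - 3) cos(t) dt = (-3) - (3) = -6.
Summing the pieces and multiplying by (1/pi) gives a_1 = -8/pi.

-8/pi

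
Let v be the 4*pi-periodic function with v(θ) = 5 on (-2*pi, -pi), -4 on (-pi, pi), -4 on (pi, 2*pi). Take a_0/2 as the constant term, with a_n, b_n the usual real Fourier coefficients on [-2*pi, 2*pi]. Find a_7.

9/(7*pi)

a_7 = (1/(2*pi)) ∫_{-2*pi}^{2*pi} v(θ) cos(7*θ/2) dθ.
Split the integral at the breakpoints.
Directly, an antiderivative of (5) cos(7*θ/2) is 10*sin(7*θ/2)/7; evaluating from -2*pi to -pi: ∫_{-2*pi}^{-pi} (5) cos(7*θ/2) dθ = (10/7) - (0) = 10/7.
Directly, an antiderivative of (-4) cos(7*θ/2) is -8*sin(7*θ/2)/7; evaluating from -pi to pi: ∫_{-pi}^{pi} (-4) cos(7*θ/2) dθ = (8/7) - (-8/7) = 16/7.
Directly, an antiderivative of (-4) cos(7*θ/2) is -8*sin(7*θ/2)/7; evaluating from pi to 2*pi: ∫_{pi}^{2*pi} (-4) cos(7*θ/2) dθ = (0) - (8/7) = -8/7.
Summing the pieces and multiplying by (1/(2*pi)) gives a_7 = 9/(7*pi).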